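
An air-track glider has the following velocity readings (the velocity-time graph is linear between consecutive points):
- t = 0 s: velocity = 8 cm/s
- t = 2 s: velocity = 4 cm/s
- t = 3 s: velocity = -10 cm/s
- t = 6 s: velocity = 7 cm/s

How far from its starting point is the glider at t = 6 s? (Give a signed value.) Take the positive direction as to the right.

4.5 cm

Displacement is the signed area under the v-t curve.
0–2 s: ½(8 + 4)(2) = 12 cm
2–3 s: ½(4 + -10)(1) = -3 cm
3–6 s: ½(-10 + 7)(3) = -4.5 cm
Net displacement = 4.5 cm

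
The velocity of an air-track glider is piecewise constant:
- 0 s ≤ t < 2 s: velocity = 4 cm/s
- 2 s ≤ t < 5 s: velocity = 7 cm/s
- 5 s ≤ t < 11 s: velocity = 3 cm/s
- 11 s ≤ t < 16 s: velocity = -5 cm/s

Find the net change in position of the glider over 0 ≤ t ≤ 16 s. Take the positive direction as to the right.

Net displacement equals the area under the velocity-time graph (areas below the axis count negative).
0–2 s: 4 × 2 = 8 cm
2–5 s: 7 × 3 = 21 cm
5–11 s: 3 × 6 = 18 cm
11–16 s: -5 × 5 = -25 cm
Net displacement = 22 cm

22 cm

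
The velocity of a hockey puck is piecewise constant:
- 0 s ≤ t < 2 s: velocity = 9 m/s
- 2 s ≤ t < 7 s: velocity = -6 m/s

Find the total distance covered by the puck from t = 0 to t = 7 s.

48 m

Total distance travelled is ∫|v| dt — sum the magnitudes of each area piece.
0–2 s: |9| × 2 = 18 m
2–7 s: |-6| × 5 = 30 m
Total distance = 48 m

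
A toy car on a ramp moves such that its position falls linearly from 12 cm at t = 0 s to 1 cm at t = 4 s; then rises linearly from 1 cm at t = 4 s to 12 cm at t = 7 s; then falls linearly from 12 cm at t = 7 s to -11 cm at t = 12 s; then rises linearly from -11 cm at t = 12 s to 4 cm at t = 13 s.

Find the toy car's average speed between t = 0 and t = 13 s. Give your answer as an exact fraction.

60/13 cm/s

Average speed = (total path length)/(elapsed time); on a piecewise-linear x-t graph the path length is Σ|Δx|.
0–4 s: |Δx| = |1 − 12| = 11 cm
4–7 s: |Δx| = |12 − 1| = 11 cm
7–12 s: |Δx| = |-11 − 12| = 23 cm
12–13 s: |Δx| = |4 − -11| = 15 cm
Total path = 60 cm; average speed = 60/13 = 60/13 cm/s.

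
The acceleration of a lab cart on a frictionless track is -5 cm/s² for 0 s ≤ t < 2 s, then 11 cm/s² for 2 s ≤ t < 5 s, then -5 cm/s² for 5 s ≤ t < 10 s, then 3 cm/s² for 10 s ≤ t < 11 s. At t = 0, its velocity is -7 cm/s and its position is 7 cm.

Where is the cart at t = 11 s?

-8.5 cm

On each constant-a segment, Δv = aΔt and Δx = v₀Δt + ½aΔt²; chain segment to segment.
0–2 s: v starts -7 cm/s; Δx = -7·2 + ½·-5·2² = -24 cm; v ends -17 cm/s.
2–5 s: v starts -17 cm/s; Δx = -17·3 + ½·11·3² = -1.5 cm; v ends 16 cm/s.
5–10 s: v starts 16 cm/s; Δx = 16·5 + ½·-5·5² = 17.5 cm; v ends -9 cm/s.
10–11 s: v starts -9 cm/s; Δx = -9·1 + ½·3·1² = -7.5 cm; v ends -6 cm/s.
x(11) = 7 + Σ Δx = -8.5 cm.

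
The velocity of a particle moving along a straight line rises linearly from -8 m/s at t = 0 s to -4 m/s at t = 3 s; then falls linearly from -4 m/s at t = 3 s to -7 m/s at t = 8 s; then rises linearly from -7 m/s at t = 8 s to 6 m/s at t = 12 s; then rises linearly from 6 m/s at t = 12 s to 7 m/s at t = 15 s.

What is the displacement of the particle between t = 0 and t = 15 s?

-28 m

Displacement is the signed area under the v-t curve.
0–3 s: ½(-8 + -4)(3) = -18 m
3–8 s: ½(-4 + -7)(5) = -27.5 m
8–12 s: ½(-7 + 6)(4) = -2 m
12–15 s: ½(6 + 7)(3) = 19.5 m
Net displacement = -28 m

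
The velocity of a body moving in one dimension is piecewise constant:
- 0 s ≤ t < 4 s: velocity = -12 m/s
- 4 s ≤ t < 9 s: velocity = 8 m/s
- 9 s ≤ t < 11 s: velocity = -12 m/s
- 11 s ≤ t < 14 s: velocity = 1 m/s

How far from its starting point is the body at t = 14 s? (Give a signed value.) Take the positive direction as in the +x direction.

-29 m

Net displacement equals the area under the velocity-time graph (areas below the axis count negative).
0–4 s: -12 × 4 = -48 m
4–9 s: 8 × 5 = 40 m
9–11 s: -12 × 2 = -24 m
11–14 s: 1 × 3 = 3 m
Net displacement = -29 m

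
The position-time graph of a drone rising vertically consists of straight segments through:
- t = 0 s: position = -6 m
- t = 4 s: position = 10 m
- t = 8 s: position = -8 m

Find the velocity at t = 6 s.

-4.5 m/s

Velocity is the slope of the x-t graph on 4–8 s: (-8 − 10)/(8 − 4) = -4.5 m/s.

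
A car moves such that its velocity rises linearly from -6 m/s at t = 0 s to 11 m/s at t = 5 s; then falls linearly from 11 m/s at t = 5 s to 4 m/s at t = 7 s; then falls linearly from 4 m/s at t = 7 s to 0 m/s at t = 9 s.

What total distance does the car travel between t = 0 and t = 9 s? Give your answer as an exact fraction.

1431/34 m

Distance (not displacement) is the total path length: add the absolute areas under v-t.
0–5 s: v = 0 at t = 30/17 s; triangle areas 90/17 + 605/34 = 785/34 m
5–7 s: |½(11 + 4)(2)| = 15 m
7–9 s: |½(4 + 0)(2)| = 4 m
Total distance = 1431/34 m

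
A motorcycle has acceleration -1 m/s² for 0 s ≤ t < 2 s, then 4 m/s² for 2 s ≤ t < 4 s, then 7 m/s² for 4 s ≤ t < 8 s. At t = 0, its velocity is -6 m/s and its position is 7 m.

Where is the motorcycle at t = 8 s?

41 m

On each constant-a segment, Δv = aΔt and Δx = v₀Δt + ½aΔt²; chain segment to segment.
0–2 s: v starts -6 m/s; Δx = -6·2 + ½·-1·2² = -14 m; v ends -8 m/s.
2–4 s: v starts -8 m/s; Δx = -8·2 + ½·4·2² = -8 m; v ends 0 m/s.
4–8 s: v starts 0 m/s; Δx = 0·4 + ½·7·4² = 56 m; v ends 28 m/s.
x(8) = 7 + Σ Δx = 41 m.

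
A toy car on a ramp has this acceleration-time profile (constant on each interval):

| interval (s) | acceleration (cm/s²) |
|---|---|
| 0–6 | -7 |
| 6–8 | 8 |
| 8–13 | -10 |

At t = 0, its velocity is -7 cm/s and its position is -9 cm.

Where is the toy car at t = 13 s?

On each constant-a segment, Δv = aΔt and Δx = v₀Δt + ½aΔt²; chain segment to segment.
0–6 s: v starts -7 cm/s; Δx = -7·6 + ½·-7·6² = -168 cm; v ends -49 cm/s.
6–8 s: v starts -49 cm/s; Δx = -49·2 + ½·8·2² = -82 cm; v ends -33 cm/s.
8–13 s: v starts -33 cm/s; Δx = -33·5 + ½·-10·5² = -290 cm; v ends -83 cm/s.
x(13) = -9 + Σ Δx = -549 cm.

-549 cm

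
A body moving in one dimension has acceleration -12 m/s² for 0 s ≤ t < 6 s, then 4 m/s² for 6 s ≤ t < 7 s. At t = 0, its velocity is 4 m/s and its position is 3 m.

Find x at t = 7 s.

On each constant-a segment, Δv = aΔt and Δx = v₀Δt + ½aΔt²; chain segment to segment.
0–6 s: v starts 4 m/s; Δx = 4·6 + ½·-12·6² = -192 m; v ends -68 m/s.
6–7 s: v starts -68 m/s; Δx = -68·1 + ½·4·1² = -66 m; v ends -64 m/s.
x(7) = 3 + Σ Δx = -255 m.

-255 m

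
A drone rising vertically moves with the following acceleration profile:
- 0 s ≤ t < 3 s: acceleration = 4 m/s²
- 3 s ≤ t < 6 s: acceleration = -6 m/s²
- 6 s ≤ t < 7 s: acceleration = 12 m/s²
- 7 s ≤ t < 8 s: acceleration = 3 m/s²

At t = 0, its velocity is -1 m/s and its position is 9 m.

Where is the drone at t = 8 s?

On each constant-a segment, Δv = aΔt and Δx = v₀Δt + ½aΔt²; chain segment to segment.
0–3 s: v starts -1 m/s; Δx = -1·3 + ½·4·3² = 15 m; v ends 11 m/s.
3–6 s: v starts 11 m/s; Δx = 11·3 + ½·-6·3² = 6 m; v ends -7 m/s.
6–7 s: v starts -7 m/s; Δx = -7·1 + ½·12·1² = -1 m; v ends 5 m/s.
7–8 s: v starts 5 m/s; Δx = 5·1 + ½·3·1² = 6.5 m; v ends 8 m/s.
x(8) = 9 + Σ Δx = 35.5 m.

35.5 m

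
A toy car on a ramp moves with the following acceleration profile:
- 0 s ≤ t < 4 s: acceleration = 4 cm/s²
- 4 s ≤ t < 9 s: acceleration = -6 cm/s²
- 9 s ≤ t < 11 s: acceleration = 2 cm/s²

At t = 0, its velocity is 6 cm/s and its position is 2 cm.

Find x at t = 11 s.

On each constant-a segment, Δv = aΔt and Δx = v₀Δt + ½aΔt²; chain segment to segment.
0–4 s: v starts 6 cm/s; Δx = 6·4 + ½·4·4² = 56 cm; v ends 22 cm/s.
4–9 s: v starts 22 cm/s; Δx = 22·5 + ½·-6·5² = 35 cm; v ends -8 cm/s.
9–11 s: v starts -8 cm/s; Δx = -8·2 + ½·2·2² = -12 cm; v ends -4 cm/s.
x(11) = 2 + Σ Δx = 81 cm.

81 cm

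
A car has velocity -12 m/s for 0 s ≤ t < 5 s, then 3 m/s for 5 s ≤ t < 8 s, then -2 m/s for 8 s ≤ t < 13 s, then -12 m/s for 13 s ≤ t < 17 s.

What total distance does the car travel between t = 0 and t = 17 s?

Distance (not displacement) is the total path length: add the absolute areas under v-t.
0–5 s: |-12| × 5 = 60 m
5–8 s: |3| × 3 = 9 m
8–13 s: |-2| × 5 = 10 m
13–17 s: |-12| × 4 = 48 m
Total distance = 127 m

127 m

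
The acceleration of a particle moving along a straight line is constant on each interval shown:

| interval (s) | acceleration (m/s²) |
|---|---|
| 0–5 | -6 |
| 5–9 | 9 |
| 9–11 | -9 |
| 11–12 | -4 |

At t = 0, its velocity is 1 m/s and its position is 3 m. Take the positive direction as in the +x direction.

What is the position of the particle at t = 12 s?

On each constant-a segment, Δv = aΔt and Δx = v₀Δt + ½aΔt²; chain segment to segment.
0–5 s: v starts 1 m/s; Δx = 1·5 + ½·-6·5² = -70 m; v ends -29 m/s.
5–9 s: v starts -29 m/s; Δx = -29·4 + ½·9·4² = -44 m; v ends 7 m/s.
9–11 s: v starts 7 m/s; Δx = 7·2 + ½·-9·2² = -4 m; v ends -11 m/s.
11–12 s: v starts -11 m/s; Δx = -11·1 + ½·-4·1² = -13 m; v ends -15 m/s.
x(12) = 3 + Σ Δx = -128 m.

-128 m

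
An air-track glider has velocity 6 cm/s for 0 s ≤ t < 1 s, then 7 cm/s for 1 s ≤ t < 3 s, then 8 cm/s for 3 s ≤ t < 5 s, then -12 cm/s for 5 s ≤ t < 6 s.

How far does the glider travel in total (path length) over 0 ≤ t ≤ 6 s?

48 cm

Total distance travelled is ∫|v| dt — sum the magnitudes of each area piece.
0–1 s: |6| × 1 = 6 cm
1–3 s: |7| × 2 = 14 cm
3–5 s: |8| × 2 = 16 cm
5–6 s: |-12| × 1 = 12 cm
Total distance = 48 cm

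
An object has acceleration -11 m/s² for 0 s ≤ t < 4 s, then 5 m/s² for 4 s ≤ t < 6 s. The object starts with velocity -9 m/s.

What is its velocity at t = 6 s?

Δv equals the area under the a-t graph; then v = v₀ + Δv.
0–4 s: -11 × 4 = -44 m/s
4–6 s: 5 × 2 = 10 m/s
Δv = -34 m/s, so v(6) = -9 + (-34) = -43 m/s.

-43 m/s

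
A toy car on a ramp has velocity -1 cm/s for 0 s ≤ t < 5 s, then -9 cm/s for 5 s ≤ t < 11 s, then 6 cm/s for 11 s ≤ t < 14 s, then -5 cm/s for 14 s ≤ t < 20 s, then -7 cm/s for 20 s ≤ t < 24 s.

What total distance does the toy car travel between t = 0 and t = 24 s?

135 cm

Total distance travelled is ∫|v| dt — sum the magnitudes of each area piece.
0–5 s: |-1| × 5 = 5 cm
5–11 s: |-9| × 6 = 54 cm
11–14 s: |6| × 3 = 18 cm
14–20 s: |-5| × 6 = 30 cm
20–24 s: |-7| × 4 = 28 cm
Total distance = 135 cm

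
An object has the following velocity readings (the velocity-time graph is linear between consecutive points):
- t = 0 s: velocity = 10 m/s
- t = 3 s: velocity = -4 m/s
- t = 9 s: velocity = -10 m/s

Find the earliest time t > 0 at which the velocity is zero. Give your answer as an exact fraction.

v changes sign on 0–3 s (from 10 to -4); the graph is linear there, so v = 0 at t = 0 + (-10)·(3 − 0)/(-4 − 10) = 15/7 s.

t = 15/7 s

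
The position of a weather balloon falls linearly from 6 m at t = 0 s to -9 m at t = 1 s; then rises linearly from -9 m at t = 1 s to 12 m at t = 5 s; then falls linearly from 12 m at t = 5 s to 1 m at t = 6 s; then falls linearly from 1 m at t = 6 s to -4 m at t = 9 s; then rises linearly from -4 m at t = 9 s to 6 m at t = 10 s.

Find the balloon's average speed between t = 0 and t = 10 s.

Average speed = (total path length)/(elapsed time); on a piecewise-linear x-t graph the path length is Σ|Δx|.
0–1 s: |Δx| = |-9 − 6| = 15 m
1–5 s: |Δx| = |12 − -9| = 21 m
5–6 s: |Δx| = |1 − 12| = 11 m
6–9 s: |Δx| = |-4 − 1| = 5 m
9–10 s: |Δx| = |6 − -4| = 10 m
Total path = 62 m; average speed = 62/10 = 6.2 m/s.

6.2 m/s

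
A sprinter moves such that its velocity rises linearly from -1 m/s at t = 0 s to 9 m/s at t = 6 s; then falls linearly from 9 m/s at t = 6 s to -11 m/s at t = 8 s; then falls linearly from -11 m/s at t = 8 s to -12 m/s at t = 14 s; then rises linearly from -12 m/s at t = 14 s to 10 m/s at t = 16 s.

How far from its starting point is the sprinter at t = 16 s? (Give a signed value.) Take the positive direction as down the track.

Displacement is the signed area under the v-t curve.
0–6 s: ½(-1 + 9)(6) = 24 m
6–8 s: ½(9 + -11)(2) = -2 m
8–14 s: ½(-11 + -12)(6) = -69 m
14–16 s: ½(-12 + 10)(2) = -2 m
Net displacement = -49 m

-49 m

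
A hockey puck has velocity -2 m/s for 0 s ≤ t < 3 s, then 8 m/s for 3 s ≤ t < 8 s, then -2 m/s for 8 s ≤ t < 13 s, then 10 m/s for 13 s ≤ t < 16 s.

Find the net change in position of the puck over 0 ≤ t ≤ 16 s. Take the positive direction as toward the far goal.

Net displacement equals the area under the velocity-time graph (areas below the axis count negative).
0–3 s: -2 × 3 = -6 m
3–8 s: 8 × 5 = 40 m
8–13 s: -2 × 5 = -10 m
13–16 s: 10 × 3 = 30 m
Net displacement = 54 m

54 m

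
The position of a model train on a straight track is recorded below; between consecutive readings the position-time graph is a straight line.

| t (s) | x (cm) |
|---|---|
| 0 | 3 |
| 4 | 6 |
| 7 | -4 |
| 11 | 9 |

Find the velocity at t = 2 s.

0.75 cm/s

Velocity is the slope of the x-t graph on 0–4 s: (6 − 3)/(4 − 0) = 0.75 cm/s.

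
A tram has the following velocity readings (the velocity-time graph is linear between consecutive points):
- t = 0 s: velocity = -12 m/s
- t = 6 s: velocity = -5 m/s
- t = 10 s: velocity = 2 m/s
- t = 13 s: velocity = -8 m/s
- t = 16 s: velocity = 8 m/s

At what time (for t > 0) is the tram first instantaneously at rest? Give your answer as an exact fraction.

v changes sign on 6–10 s (from -5 to 2); the graph is linear there, so v = 0 at t = 6 + (5)·(10 − 6)/(2 − -5) = 62/7 s.

t = 62/7 s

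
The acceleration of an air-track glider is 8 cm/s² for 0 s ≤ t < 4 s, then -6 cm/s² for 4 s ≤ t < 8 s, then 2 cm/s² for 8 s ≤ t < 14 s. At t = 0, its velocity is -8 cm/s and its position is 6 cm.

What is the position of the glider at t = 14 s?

122 cm

On each constant-a segment, Δv = aΔt and Δx = v₀Δt + ½aΔt²; chain segment to segment.
0–4 s: v starts -8 cm/s; Δx = -8·4 + ½·8·4² = 32 cm; v ends 24 cm/s.
4–8 s: v starts 24 cm/s; Δx = 24·4 + ½·-6·4² = 48 cm; v ends 0 cm/s.
8–14 s: v starts 0 cm/s; Δx = 0·6 + ½·2·6² = 36 cm; v ends 12 cm/s.
x(14) = 6 + Σ Δx = 122 cm.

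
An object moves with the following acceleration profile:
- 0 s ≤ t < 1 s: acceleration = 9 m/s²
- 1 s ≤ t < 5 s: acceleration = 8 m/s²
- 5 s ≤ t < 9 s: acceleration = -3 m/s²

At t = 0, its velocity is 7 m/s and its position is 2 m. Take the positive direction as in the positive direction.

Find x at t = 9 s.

On each constant-a segment, Δv = aΔt and Δx = v₀Δt + ½aΔt²; chain segment to segment.
0–1 s: v starts 7 m/s; Δx = 7·1 + ½·9·1² = 11.5 m; v ends 16 m/s.
1–5 s: v starts 16 m/s; Δx = 16·4 + ½·8·4² = 128 m; v ends 48 m/s.
5–9 s: v starts 48 m/s; Δx = 48·4 + ½·-3·4² = 168 m; v ends 36 m/s.
x(9) = 2 + Σ Δx = 309.5 m.

309.5 m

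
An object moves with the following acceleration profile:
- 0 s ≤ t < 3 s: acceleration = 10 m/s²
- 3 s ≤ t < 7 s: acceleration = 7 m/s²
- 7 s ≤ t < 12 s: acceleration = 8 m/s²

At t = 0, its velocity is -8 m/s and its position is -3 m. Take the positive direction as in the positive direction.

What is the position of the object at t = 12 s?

On each constant-a segment, Δv = aΔt and Δx = v₀Δt + ½aΔt²; chain segment to segment.
0–3 s: v starts -8 m/s; Δx = -8·3 + ½·10·3² = 21 m; v ends 22 m/s.
3–7 s: v starts 22 m/s; Δx = 22·4 + ½·7·4² = 144 m; v ends 50 m/s.
7–12 s: v starts 50 m/s; Δx = 50·5 + ½·8·5² = 350 m; v ends 90 m/s.
x(12) = -3 + Σ Δx = 512 m.

512 m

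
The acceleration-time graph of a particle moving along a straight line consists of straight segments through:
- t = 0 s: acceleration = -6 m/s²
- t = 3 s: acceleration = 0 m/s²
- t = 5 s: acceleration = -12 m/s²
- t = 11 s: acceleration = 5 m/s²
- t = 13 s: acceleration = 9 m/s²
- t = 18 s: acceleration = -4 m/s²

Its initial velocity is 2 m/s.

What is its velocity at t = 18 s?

Δv equals the area under the a-t graph; then v = v₀ + Δv.
0–3 s: ½(-6 + 0)(3) = -9 m/s
3–5 s: ½(0 + -12)(2) = -12 m/s
5–11 s: ½(-12 + 5)(6) = -21 m/s
11–13 s: ½(5 + 9)(2) = 14 m/s
13–18 s: ½(9 + -4)(5) = 12.5 m/s
Δv = -15.5 m/s, so v(18) = 2 + (-15.5) = -13.5 m/s.

-13.5 m/s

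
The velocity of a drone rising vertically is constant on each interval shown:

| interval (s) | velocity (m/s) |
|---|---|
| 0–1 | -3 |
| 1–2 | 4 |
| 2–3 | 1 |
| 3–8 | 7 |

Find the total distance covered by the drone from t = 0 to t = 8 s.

Distance (not displacement) is the total path length: add the absolute areas under v-t.
0–1 s: |-3| × 1 = 3 m
1–2 s: |4| × 1 = 4 m
2–3 s: |1| × 1 = 1 m
3–8 s: |7| × 5 = 35 m
Total distance = 43 m

43 m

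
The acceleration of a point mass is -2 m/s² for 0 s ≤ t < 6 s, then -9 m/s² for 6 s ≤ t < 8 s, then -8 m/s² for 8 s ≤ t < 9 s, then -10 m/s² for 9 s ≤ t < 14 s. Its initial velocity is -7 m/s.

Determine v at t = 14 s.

Δv equals the area under the a-t graph; then v = v₀ + Δv.
0–6 s: -2 × 6 = -12 m/s
6–8 s: -9 × 2 = -18 m/s
8–9 s: -8 × 1 = -8 m/s
9–14 s: -10 × 5 = -50 m/s
Δv = -88 m/s, so v(14) = -7 + (-88) = -95 m/s.

-95 m/s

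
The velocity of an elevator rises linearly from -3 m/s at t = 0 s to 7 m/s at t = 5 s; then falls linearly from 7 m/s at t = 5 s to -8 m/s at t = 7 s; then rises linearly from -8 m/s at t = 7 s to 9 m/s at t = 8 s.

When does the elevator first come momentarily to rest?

t = 1.5 s

v changes sign on 0–5 s (from -3 to 7); the graph is linear there, so v = 0 at t = 0 + (3)·(5 − 0)/(7 − -3) = 1.5 s.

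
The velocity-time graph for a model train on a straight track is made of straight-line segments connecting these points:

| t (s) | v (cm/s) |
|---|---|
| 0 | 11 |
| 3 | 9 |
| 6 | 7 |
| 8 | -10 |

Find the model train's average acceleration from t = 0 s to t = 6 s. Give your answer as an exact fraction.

-2/3 cm/s²

Average acceleration = Δv/Δt = (7 − 11)/(6 − 0) = -2/3 cm/s².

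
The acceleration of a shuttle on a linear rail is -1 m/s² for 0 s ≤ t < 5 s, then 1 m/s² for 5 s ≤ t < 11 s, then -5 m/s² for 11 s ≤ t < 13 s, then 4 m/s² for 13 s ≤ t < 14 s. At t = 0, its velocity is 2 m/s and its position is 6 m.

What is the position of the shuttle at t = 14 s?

On each constant-a segment, Δv = aΔt and Δx = v₀Δt + ½aΔt²; chain segment to segment.
0–5 s: v starts 2 m/s; Δx = 2·5 + ½·-1·5² = -2.5 m; v ends -3 m/s.
5–11 s: v starts -3 m/s; Δx = -3·6 + ½·1·6² = 0 m; v ends 3 m/s.
11–13 s: v starts 3 m/s; Δx = 3·2 + ½·-5·2² = -4 m; v ends -7 m/s.
13–14 s: v starts -7 m/s; Δx = -7·1 + ½·4·1² = -5 m; v ends -3 m/s.
x(14) = 6 + Σ Δx = -5.5 m.

-5.5 m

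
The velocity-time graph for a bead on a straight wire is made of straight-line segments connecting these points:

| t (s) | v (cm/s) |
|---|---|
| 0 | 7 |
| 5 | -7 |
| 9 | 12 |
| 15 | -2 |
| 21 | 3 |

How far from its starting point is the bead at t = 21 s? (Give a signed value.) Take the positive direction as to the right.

43 cm

Displacement is the signed area under the v-t curve.
0–5 s: ½(7 + -7)(5) = 0 cm
5–9 s: ½(-7 + 12)(4) = 10 cm
9–15 s: ½(12 + -2)(6) = 30 cm
15–21 s: ½(-2 + 3)(6) = 3 cm
Net displacement = 43 cm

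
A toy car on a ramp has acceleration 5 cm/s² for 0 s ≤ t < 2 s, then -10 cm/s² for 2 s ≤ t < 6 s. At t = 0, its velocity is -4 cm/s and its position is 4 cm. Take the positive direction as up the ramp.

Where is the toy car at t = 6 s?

On each constant-a segment, Δv = aΔt and Δx = v₀Δt + ½aΔt²; chain segment to segment.
0–2 s: v starts -4 cm/s; Δx = -4·2 + ½·5·2² = 2 cm; v ends 6 cm/s.
2–6 s: v starts 6 cm/s; Δx = 6·4 + ½·-10·4² = -56 cm; v ends -34 cm/s.
x(6) = 4 + Σ Δx = -50 cm.

-50 cm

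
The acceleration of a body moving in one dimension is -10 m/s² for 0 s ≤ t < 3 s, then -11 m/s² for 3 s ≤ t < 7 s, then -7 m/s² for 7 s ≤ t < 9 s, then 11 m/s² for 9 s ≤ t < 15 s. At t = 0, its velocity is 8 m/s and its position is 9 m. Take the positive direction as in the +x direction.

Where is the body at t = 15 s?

-616 m

On each constant-a segment, Δv = aΔt and Δx = v₀Δt + ½aΔt²; chain segment to segment.
0–3 s: v starts 8 m/s; Δx = 8·3 + ½·-10·3² = -21 m; v ends -22 m/s.
3–7 s: v starts -22 m/s; Δx = -22·4 + ½·-11·4² = -176 m; v ends -66 m/s.
7–9 s: v starts -66 m/s; Δx = -66·2 + ½·-7·2² = -146 m; v ends -80 m/s.
9–15 s: v starts -80 m/s; Δx = -80·6 + ½·11·6² = -282 m; v ends -14 m/s.
x(15) = 9 + Σ Δx = -616 m.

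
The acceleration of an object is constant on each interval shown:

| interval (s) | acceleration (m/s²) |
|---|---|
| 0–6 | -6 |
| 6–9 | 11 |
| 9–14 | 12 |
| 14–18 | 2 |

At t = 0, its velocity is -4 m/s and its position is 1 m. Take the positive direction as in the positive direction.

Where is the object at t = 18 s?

On each constant-a segment, Δv = aΔt and Δx = v₀Δt + ½aΔt²; chain segment to segment.
0–6 s: v starts -4 m/s; Δx = -4·6 + ½·-6·6² = -132 m; v ends -40 m/s.
6–9 s: v starts -40 m/s; Δx = -40·3 + ½·11·3² = -70.5 m; v ends -7 m/s.
9–14 s: v starts -7 m/s; Δx = -7·5 + ½·12·5² = 115 m; v ends 53 m/s.
14–18 s: v starts 53 m/s; Δx = 53·4 + ½·2·4² = 228 m; v ends 61 m/s.
x(18) = 1 + Σ Δx = 141.5 m.

141.5 m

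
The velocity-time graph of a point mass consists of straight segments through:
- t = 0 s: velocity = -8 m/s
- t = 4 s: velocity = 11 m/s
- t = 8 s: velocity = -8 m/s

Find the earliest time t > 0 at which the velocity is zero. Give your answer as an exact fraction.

v changes sign on 0–4 s (from -8 to 11); the graph is linear there, so v = 0 at t = 0 + (8)·(4 − 0)/(11 − -8) = 32/19 s.

t = 32/19 s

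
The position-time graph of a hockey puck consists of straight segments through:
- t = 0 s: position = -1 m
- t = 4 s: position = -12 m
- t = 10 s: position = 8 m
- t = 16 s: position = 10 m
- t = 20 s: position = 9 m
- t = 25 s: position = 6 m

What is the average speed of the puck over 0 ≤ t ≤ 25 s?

Average speed = (total path length)/(elapsed time); on a piecewise-linear x-t graph the path length is Σ|Δx|.
0–4 s: |Δx| = |-12 − -1| = 11 m
4–10 s: |Δx| = |8 − -12| = 20 m
10–16 s: |Δx| = |10 − 8| = 2 m
16–20 s: |Δx| = |9 − 10| = 1 m
20–25 s: |Δx| = |6 − 9| = 3 m
Total path = 37 m; average speed = 37/25 = 1.48 m/s.

1.48 m/s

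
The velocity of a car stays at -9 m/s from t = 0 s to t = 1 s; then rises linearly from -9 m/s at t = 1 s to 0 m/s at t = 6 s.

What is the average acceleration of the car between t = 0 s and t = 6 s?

1.5 m/s²

Average acceleration = Δv/Δt = (0 − -9)/(6 − 0) = 1.5 m/s².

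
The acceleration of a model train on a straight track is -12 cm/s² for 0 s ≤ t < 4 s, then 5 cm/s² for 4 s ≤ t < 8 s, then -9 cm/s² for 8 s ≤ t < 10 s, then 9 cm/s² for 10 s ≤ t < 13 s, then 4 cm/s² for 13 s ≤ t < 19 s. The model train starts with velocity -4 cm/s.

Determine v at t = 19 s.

Δv equals the area under the a-t graph; then v = v₀ + Δv.
0–4 s: -12 × 4 = -48 cm/s
4–8 s: 5 × 4 = 20 cm/s
8–10 s: -9 × 2 = -18 cm/s
10–13 s: 9 × 3 = 27 cm/s
13–19 s: 4 × 6 = 24 cm/s
Δv = 5 cm/s, so v(19) = -4 + (5) = 1 cm/s.

1 cm/s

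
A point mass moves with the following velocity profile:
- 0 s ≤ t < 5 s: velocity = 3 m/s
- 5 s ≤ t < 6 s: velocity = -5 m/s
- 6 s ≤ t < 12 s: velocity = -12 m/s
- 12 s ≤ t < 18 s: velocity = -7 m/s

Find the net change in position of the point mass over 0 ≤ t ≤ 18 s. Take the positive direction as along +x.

-104 m

Net displacement equals the area under the velocity-time graph (areas below the axis count negative).
0–5 s: 3 × 5 = 15 m
5–6 s: -5 × 1 = -5 m
6–12 s: -12 × 6 = -72 m
12–18 s: -7 × 6 = -42 m
Net displacement = -104 m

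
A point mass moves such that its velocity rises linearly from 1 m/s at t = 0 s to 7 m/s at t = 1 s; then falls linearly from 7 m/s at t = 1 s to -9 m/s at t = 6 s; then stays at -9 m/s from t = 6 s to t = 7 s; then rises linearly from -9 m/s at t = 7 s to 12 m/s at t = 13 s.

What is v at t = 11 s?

On 7–13 s the graph is linear from -9 to 12 m/s: v(11) = -9 + (12 − -9)·(11 − 7)/(13 − 7) = 5 m/s.

5 m/s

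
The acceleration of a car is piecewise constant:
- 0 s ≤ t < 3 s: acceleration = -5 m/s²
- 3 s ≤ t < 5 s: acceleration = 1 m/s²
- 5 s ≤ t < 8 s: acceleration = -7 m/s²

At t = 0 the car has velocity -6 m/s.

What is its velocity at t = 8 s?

-40 m/s

Δv equals the area under the a-t graph; then v = v₀ + Δv.
0–3 s: -5 × 3 = -15 m/s
3–5 s: 1 × 2 = 2 m/s
5–8 s: -7 × 3 = -21 m/s
Δv = -34 m/s, so v(8) = -6 + (-34) = -40 m/s.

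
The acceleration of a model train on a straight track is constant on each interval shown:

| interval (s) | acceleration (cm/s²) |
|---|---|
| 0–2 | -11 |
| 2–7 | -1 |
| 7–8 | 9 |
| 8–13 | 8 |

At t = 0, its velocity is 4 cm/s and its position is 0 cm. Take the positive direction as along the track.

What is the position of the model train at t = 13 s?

On each constant-a segment, Δv = aΔt and Δx = v₀Δt + ½aΔt²; chain segment to segment.
0–2 s: v starts 4 cm/s; Δx = 4·2 + ½·-11·2² = -14 cm; v ends -18 cm/s.
2–7 s: v starts -18 cm/s; Δx = -18·5 + ½·-1·5² = -102.5 cm; v ends -23 cm/s.
7–8 s: v starts -23 cm/s; Δx = -23·1 + ½·9·1² = -18.5 cm; v ends -14 cm/s.
8–13 s: v starts -14 cm/s; Δx = -14·5 + ½·8·5² = 30 cm; v ends 26 cm/s.
x(13) = 0 + Σ Δx = -105 cm.

-105 cm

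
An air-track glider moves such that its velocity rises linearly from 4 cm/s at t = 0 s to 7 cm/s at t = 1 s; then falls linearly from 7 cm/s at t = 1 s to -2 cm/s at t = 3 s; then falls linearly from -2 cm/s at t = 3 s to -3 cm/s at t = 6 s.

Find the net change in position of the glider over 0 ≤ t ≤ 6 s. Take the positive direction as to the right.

3 cm

Displacement is the signed area under the v-t curve.
0–1 s: ½(4 + 7)(1) = 5.5 cm
1–3 s: ½(7 + -2)(2) = 5 cm
3–6 s: ½(-2 + -3)(3) = -7.5 cm
Net displacement = 3 cm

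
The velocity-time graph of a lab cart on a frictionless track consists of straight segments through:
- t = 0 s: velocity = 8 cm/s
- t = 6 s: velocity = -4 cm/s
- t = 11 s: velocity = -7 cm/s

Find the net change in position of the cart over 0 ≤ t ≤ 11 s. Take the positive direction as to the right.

-15.5 cm

Displacement is the signed area under the v-t curve.
0–6 s: ½(8 + -4)(6) = 12 cm
6–11 s: ½(-4 + -7)(5) = -27.5 cm
Net displacement = -15.5 cm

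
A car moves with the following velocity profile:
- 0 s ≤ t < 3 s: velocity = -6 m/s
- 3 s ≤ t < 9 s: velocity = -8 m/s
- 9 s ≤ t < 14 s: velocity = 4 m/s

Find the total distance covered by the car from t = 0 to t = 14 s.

Distance (not displacement) is the total path length: add the absolute areas under v-t.
0–3 s: |-6| × 3 = 18 m
3–9 s: |-8| × 6 = 48 m
9–14 s: |4| × 5 = 20 m
Total distance = 86 m

86 m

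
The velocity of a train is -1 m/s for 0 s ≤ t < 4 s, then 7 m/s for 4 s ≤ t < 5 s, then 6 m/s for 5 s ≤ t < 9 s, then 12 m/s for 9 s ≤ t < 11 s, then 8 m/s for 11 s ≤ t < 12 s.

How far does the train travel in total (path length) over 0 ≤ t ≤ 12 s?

Distance (not displacement) is the total path length: add the absolute areas under v-t.
0–4 s: |-1| × 4 = 4 m
4–5 s: |7| × 1 = 7 m
5–9 s: |6| × 4 = 24 m
9–11 s: |12| × 2 = 24 m
11–12 s: |8| × 1 = 8 m
Total distance = 67 m

67 m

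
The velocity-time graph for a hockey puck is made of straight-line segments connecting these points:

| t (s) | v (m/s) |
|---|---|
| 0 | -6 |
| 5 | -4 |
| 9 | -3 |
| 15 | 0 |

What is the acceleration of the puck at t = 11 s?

0.5 m/s²

Acceleration is the slope of the v-t graph on 9–15 s: (0 − -3)/(15 − 9) = 0.5 m/s².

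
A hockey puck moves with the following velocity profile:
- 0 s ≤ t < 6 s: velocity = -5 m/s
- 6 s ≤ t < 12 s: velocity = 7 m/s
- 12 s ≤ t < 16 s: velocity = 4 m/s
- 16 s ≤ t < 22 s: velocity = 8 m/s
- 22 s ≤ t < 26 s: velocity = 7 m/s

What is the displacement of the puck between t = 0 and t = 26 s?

Net displacement equals the area under the velocity-time graph (areas below the axis count negative).
0–6 s: -5 × 6 = -30 m
6–12 s: 7 × 6 = 42 m
12–16 s: 4 × 4 = 16 m
16–22 s: 8 × 6 = 48 m
22–26 s: 7 × 4 = 28 m
Net displacement = 104 m

104 m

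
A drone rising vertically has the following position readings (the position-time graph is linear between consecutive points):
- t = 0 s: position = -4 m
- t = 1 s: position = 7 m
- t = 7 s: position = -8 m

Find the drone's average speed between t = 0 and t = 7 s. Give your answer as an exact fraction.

26/7 m/s

Average speed = (total path length)/(elapsed time); on a piecewise-linear x-t graph the path length is Σ|Δx|.
0–1 s: |Δx| = |7 − -4| = 11 m
1–7 s: |Δx| = |-8 − 7| = 15 m
Total path = 26 m; average speed = 26/7 = 26/7 m/s.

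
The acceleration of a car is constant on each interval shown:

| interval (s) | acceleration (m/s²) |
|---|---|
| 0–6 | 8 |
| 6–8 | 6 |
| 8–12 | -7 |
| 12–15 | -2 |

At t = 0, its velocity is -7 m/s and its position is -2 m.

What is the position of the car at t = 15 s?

416 m

On each constant-a segment, Δv = aΔt and Δx = v₀Δt + ½aΔt²; chain segment to segment.
0–6 s: v starts -7 m/s; Δx = -7·6 + ½·8·6² = 102 m; v ends 41 m/s.
6–8 s: v starts 41 m/s; Δx = 41·2 + ½·6·2² = 94 m; v ends 53 m/s.
8–12 s: v starts 53 m/s; Δx = 53·4 + ½·-7·4² = 156 m; v ends 25 m/s.
12–15 s: v starts 25 m/s; Δx = 25·3 + ½·-2·3² = 66 m; v ends 19 m/s.
x(15) = -2 + Σ Δx = 416 m.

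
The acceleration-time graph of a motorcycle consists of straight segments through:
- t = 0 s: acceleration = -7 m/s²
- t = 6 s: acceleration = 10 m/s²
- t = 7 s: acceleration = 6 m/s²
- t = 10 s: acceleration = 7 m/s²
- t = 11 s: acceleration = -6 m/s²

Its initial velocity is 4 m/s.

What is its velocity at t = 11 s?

41 m/s

Δv equals the area under the a-t graph; then v = v₀ + Δv.
0–6 s: ½(-7 + 10)(6) = 9 m/s
6–7 s: ½(10 + 6)(1) = 8 m/s
7–10 s: ½(6 + 7)(3) = 19.5 m/s
10–11 s: ½(7 + -6)(1) = 0.5 m/s
Δv = 37 m/s, so v(11) = 4 + (37) = 41 m/s.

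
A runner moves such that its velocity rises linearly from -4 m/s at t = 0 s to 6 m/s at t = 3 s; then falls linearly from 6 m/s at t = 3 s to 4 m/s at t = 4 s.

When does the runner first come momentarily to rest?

v changes sign on 0–3 s (from -4 to 6); the graph is linear there, so v = 0 at t = 0 + (4)·(3 − 0)/(6 − -4) = 1.2 s.

t = 1.2 s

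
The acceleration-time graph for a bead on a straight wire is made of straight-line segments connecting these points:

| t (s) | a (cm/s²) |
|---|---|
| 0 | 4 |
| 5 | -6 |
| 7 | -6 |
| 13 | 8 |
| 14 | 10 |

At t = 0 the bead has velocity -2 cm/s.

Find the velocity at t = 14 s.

-4 cm/s

Δv equals the area under the a-t graph; then v = v₀ + Δv.
0–5 s: ½(4 + -6)(5) = -5 cm/s
5–7 s: -6 × 2 = -12 cm/s
7–13 s: ½(-6 + 8)(6) = 6 cm/s
13–14 s: ½(8 + 10)(1) = 9 cm/s
Δv = -2 cm/s, so v(14) = -2 + (-2) = -4 cm/s.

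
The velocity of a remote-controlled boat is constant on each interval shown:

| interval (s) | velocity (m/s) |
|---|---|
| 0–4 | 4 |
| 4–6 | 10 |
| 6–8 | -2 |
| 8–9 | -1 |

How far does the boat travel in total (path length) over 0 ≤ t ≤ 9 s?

Distance (not displacement) is the total path length: add the absolute areas under v-t.
0–4 s: |4| × 4 = 16 m
4–6 s: |10| × 2 = 20 m
6–8 s: |-2| × 2 = 4 m
8–9 s: |-1| × 1 = 1 m
Total distance = 41 m

41 m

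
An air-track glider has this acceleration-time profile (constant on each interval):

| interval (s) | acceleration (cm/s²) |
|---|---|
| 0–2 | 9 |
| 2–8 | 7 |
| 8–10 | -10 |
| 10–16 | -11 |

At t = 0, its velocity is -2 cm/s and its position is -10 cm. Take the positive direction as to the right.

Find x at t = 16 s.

On each constant-a segment, Δv = aΔt and Δx = v₀Δt + ½aΔt²; chain segment to segment.
0–2 s: v starts -2 cm/s; Δx = -2·2 + ½·9·2² = 14 cm; v ends 16 cm/s.
2–8 s: v starts 16 cm/s; Δx = 16·6 + ½·7·6² = 222 cm; v ends 58 cm/s.
8–10 s: v starts 58 cm/s; Δx = 58·2 + ½·-10·2² = 96 cm; v ends 38 cm/s.
10–16 s: v starts 38 cm/s; Δx = 38·6 + ½·-11·6² = 30 cm; v ends -28 cm/s.
x(16) = -10 + Σ Δx = 352 cm.

352 cm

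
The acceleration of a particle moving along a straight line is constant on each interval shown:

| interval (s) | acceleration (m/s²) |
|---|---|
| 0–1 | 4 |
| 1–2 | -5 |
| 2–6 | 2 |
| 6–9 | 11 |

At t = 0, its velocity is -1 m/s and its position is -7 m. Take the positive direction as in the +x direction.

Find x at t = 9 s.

70 m

On each constant-a segment, Δv = aΔt and Δx = v₀Δt + ½aΔt²; chain segment to segment.
0–1 s: v starts -1 m/s; Δx = -1·1 + ½·4·1² = 1 m; v ends 3 m/s.
1–2 s: v starts 3 m/s; Δx = 3·1 + ½·-5·1² = 0.5 m; v ends -2 m/s.
2–6 s: v starts -2 m/s; Δx = -2·4 + ½·2·4² = 8 m; v ends 6 m/s.
6–9 s: v starts 6 m/s; Δx = 6·3 + ½·11·3² = 67.5 m; v ends 39 m/s.
x(9) = -7 + Σ Δx = 70 m.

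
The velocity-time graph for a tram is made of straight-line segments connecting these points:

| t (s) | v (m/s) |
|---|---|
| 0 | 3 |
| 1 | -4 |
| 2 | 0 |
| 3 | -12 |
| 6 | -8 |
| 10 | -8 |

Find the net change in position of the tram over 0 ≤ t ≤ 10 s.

-70.5 m

Displacement is the signed area under the v-t curve.
0–1 s: ½(3 + -4)(1) = -0.5 m
1–2 s: ½(-4 + 0)(1) = -2 m
2–3 s: ½(0 + -12)(1) = -6 m
3–6 s: ½(-12 + -8)(3) = -30 m
6–10 s: -8 × 4 = -32 m
Net displacement = -70.5 m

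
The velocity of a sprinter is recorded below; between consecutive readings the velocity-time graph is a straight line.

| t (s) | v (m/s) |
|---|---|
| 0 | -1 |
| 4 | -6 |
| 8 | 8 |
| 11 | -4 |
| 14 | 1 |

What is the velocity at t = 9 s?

4 m/s

On 8–11 s the graph is linear from 8 to -4 m/s: v(9) = 8 + (-4 − 8)·(9 − 8)/(11 − 8) = 4 m/s.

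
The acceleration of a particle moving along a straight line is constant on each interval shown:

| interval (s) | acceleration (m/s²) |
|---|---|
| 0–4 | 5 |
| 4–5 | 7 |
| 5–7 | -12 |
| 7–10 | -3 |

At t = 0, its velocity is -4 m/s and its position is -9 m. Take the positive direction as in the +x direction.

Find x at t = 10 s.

On each constant-a segment, Δv = aΔt and Δx = v₀Δt + ½aΔt²; chain segment to segment.
0–4 s: v starts -4 m/s; Δx = -4·4 + ½·5·4² = 24 m; v ends 16 m/s.
4–5 s: v starts 16 m/s; Δx = 16·1 + ½·7·1² = 19.5 m; v ends 23 m/s.
5–7 s: v starts 23 m/s; Δx = 23·2 + ½·-12·2² = 22 m; v ends -1 m/s.
7–10 s: v starts -1 m/s; Δx = -1·3 + ½·-3·3² = -16.5 m; v ends -10 m/s.
x(10) = -9 + Σ Δx = 40 m.

40 m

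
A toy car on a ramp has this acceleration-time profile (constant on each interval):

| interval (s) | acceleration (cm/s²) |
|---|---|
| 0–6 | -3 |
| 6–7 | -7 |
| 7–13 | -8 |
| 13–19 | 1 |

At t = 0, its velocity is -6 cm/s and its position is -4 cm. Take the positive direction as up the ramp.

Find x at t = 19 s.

-907.5 cm

On each constant-a segment, Δv = aΔt and Δx = v₀Δt + ½aΔt²; chain segment to segment.
0–6 s: v starts -6 cm/s; Δx = -6·6 + ½·-3·6² = -90 cm; v ends -24 cm/s.
6–7 s: v starts -24 cm/s; Δx = -24·1 + ½·-7·1² = -27.5 cm; v ends -31 cm/s.
7–13 s: v starts -31 cm/s; Δx = -31·6 + ½·-8·6² = -330 cm; v ends -79 cm/s.
13–19 s: v starts -79 cm/s; Δx = -79·6 + ½·1·6² = -456 cm; v ends -73 cm/s.
x(19) = -4 + Σ Δx = -907.5 cm.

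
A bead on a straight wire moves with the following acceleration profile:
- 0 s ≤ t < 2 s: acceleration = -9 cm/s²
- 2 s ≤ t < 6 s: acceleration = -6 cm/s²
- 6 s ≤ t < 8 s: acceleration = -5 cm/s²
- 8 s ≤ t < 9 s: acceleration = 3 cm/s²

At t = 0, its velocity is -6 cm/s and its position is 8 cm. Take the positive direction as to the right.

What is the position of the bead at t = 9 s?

-328.5 cm

On each constant-a segment, Δv = aΔt and Δx = v₀Δt + ½aΔt²; chain segment to segment.
0–2 s: v starts -6 cm/s; Δx = -6·2 + ½·-9·2² = -30 cm; v ends -24 cm/s.
2–6 s: v starts -24 cm/s; Δx = -24·4 + ½·-6·4² = -144 cm; v ends -48 cm/s.
6–8 s: v starts -48 cm/s; Δx = -48·2 + ½·-5·2² = -106 cm; v ends -58 cm/s.
8–9 s: v starts -58 cm/s; Δx = -58·1 + ½·3·1² = -56.5 cm; v ends -55 cm/s.
x(9) = 8 + Σ Δx = -328.5 cm.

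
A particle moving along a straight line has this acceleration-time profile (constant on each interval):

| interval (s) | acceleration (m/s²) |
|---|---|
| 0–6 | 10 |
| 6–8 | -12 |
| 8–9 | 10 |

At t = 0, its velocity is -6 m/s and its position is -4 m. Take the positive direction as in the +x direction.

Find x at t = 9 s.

On each constant-a segment, Δv = aΔt and Δx = v₀Δt + ½aΔt²; chain segment to segment.
0–6 s: v starts -6 m/s; Δx = -6·6 + ½·10·6² = 144 m; v ends 54 m/s.
6–8 s: v starts 54 m/s; Δx = 54·2 + ½·-12·2² = 84 m; v ends 30 m/s.
8–9 s: v starts 30 m/s; Δx = 30·1 + ½·10·1² = 35 m; v ends 40 m/s.
x(9) = -4 + Σ Δx = 259 m.

259 m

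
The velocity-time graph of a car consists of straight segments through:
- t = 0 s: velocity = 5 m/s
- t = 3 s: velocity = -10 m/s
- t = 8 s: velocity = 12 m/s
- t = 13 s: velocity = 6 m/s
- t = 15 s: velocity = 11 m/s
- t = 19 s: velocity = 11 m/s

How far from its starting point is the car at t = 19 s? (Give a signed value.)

Net displacement equals the area under the velocity-time graph (areas below the axis count negative).
0–3 s: ½(5 + -10)(3) = -7.5 m
3–8 s: ½(-10 + 12)(5) = 5 m
8–13 s: ½(12 + 6)(5) = 45 m
13–15 s: ½(6 + 11)(2) = 17 m
15–19 s: 11 × 4 = 44 m
Net displacement = 103.5 m

103.5 m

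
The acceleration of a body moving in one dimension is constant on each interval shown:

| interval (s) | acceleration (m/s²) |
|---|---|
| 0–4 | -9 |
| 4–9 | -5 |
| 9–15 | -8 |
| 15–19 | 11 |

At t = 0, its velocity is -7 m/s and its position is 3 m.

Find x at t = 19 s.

On each constant-a segment, Δv = aΔt and Δx = v₀Δt + ½aΔt²; chain segment to segment.
0–4 s: v starts -7 m/s; Δx = -7·4 + ½·-9·4² = -100 m; v ends -43 m/s.
4–9 s: v starts -43 m/s; Δx = -43·5 + ½·-5·5² = -277.5 m; v ends -68 m/s.
9–15 s: v starts -68 m/s; Δx = -68·6 + ½·-8·6² = -552 m; v ends -116 m/s.
15–19 s: v starts -116 m/s; Δx = -116·4 + ½·11·4² = -376 m; v ends -72 m/s.
x(19) = 3 + Σ Δx = -1302.5 m.

-1302.5 m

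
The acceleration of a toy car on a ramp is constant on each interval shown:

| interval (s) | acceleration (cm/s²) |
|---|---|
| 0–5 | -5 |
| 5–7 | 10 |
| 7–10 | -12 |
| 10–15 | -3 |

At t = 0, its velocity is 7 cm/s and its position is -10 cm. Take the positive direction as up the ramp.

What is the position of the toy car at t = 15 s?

-309 cm

On each constant-a segment, Δv = aΔt and Δx = v₀Δt + ½aΔt²; chain segment to segment.
0–5 s: v starts 7 cm/s; Δx = 7·5 + ½·-5·5² = -27.5 cm; v ends -18 cm/s.
5–7 s: v starts -18 cm/s; Δx = -18·2 + ½·10·2² = -16 cm; v ends 2 cm/s.
7–10 s: v starts 2 cm/s; Δx = 2·3 + ½·-12·3² = -48 cm; v ends -34 cm/s.
10–15 s: v starts -34 cm/s; Δx = -34·5 + ½·-3·5² = -207.5 cm; v ends -49 cm/s.
x(15) = -10 + Σ Δx = -309 cm.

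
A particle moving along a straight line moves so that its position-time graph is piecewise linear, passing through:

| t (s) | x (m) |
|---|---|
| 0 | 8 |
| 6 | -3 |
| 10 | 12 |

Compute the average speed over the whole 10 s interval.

Average speed = (total path length)/(elapsed time); on a piecewise-linear x-t graph the path length is Σ|Δx|.
0–6 s: |Δx| = |-3 − 8| = 11 m
6–10 s: |Δx| = |12 − -3| = 15 m
Total path = 26 m; average speed = 26/10 = 2.6 m/s.

2.6 m/s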